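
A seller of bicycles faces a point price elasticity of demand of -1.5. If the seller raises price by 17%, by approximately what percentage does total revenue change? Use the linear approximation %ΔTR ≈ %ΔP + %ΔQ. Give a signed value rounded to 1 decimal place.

-8.5%

%ΔQ ≈ Ed × %ΔP = (-1.5) × (+17%) = -25.5000%
%ΔTR ≈ %ΔP + %ΔQ = (+17%) + (-25.5000%) = -8.5000%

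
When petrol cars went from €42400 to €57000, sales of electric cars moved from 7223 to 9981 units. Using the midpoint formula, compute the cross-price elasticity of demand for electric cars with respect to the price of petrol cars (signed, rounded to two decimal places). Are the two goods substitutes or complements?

1.09; substitutes

%ΔQ_{electric cars} = (9981 − 7223)/avg = 2758/8602 = 0.320623…
%ΔP_{petrol cars} = (57000 − 42400)/avg = 14600/49700 = 0.293762…
E_cross = (2758/8602) / (14600/49700) = 1.0914…
E_cross > 0 ⇒ the goods are substitutes.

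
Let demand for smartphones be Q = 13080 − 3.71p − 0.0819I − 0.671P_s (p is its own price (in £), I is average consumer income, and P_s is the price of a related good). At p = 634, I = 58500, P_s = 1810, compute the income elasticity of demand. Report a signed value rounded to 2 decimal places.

At the given values, Q = 13080 − 3.71(634) − 0.0819(58500) − 0.671(1810) = 4722.2.
∂Q/∂I = -0.0819.
E = (-0.0819) × (58500/4722.2) = -1.0146…

-1.01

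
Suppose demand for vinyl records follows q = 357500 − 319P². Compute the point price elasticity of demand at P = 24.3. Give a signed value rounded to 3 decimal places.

-2.227

dq/dP = −2·319·P = -15503.4. At P = 24.3, q = 169133.69.
Ed = (dq/dP)·(P/q) = (-15503.4) × (24.3/169133.69) = -2.22742…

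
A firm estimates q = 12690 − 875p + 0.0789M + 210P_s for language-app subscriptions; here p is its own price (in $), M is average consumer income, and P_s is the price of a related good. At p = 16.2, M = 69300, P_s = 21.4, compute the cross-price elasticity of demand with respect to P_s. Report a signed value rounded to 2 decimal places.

0.53

At the given values, q = 12690 − 875(16.2) + 0.0789(69300) + 210(21.4) = 8476.77.
∂q/∂P_s = 210.
E = (210) × (21.4/8476.77) = 0.5301…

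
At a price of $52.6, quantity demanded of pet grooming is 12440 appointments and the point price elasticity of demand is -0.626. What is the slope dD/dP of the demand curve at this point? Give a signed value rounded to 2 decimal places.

-148.05

Ed = (dD/dP)·(P/D) ⇒ dD/dP = Ed·D/P = (-0.626)·12440/52.6 = -148.0501…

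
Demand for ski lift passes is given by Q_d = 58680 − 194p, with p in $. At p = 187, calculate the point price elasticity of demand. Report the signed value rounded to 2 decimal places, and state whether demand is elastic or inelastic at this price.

dQ_d/dp = −194. At p = 187, Q_d = 58680 − 194(187) = 22402.
Ed = (dQ_d/dp)·(p/Q_d) = −194 × (187/22402) = -1.6194…
|Ed| = 1.62 > 1, so demand is elastic.

-1.62; elastic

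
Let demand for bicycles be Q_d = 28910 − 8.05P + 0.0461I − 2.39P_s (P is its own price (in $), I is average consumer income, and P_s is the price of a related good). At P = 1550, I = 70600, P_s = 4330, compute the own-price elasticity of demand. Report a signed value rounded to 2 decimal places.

At the given values, Q_d = 28910 − 8.05(1550) + 0.0461(70600) − 2.39(4330) = 9338.46.
∂Q_d/∂P = −8.05.
E = (-8.05) × (1550/9338.46) = -1.3361…

-1.34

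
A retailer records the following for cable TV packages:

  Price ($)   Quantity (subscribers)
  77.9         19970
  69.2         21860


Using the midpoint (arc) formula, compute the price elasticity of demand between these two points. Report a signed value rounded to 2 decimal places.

-0.76

%ΔQ = (21860 − 19970) / [(19970 + 21860)/2] = 1890/20915 = 0.090365…
%ΔP = (69.2 − 77.9) / [(77.9 + 69.2)/2] = -8.7/73.55 = -0.118286…
Arc Ed = %ΔQ / %ΔP = (1890/20915) / (-8.7/73.55) = -0.7639…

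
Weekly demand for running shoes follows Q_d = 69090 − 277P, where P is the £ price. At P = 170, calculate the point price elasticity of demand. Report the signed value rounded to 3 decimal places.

-2.140

dQ_d/dP = −277. At P = 170, Q_d = 69090 − 277(170) = 22000.
Ed = (dQ_d/dP)·(P/Q_d) = −277 × (170/22000) = -2.14045…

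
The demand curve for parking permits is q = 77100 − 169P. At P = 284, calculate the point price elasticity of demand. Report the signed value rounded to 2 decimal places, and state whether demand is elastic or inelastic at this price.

dq/dP = −169. At P = 284, q = 77100 − 169(284) = 29104.
Ed = (dq/dP)·(P/q) = −169 × (284/29104) = -1.6491…
|Ed| = 1.65 > 1, so demand is elastic.

-1.65; elastic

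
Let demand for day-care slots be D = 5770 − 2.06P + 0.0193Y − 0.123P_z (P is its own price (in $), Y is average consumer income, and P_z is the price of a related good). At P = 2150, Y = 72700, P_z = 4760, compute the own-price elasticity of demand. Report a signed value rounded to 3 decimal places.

-2.052

At the given values, D = 5770 − 2.06(2150) + 0.0193(72700) − 0.123(4760) = 2158.63.
∂D/∂P = −2.06.
E = (-2.06) × (2150/2158.63) = -2.05176…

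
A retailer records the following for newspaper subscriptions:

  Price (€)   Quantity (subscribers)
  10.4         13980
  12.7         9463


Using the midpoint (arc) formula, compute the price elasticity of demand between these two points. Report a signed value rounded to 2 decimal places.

-1.94

%ΔQ = (9463 − 13980) / [(13980 + 9463)/2] = -4517/11721.5 = -0.385360…
%ΔP = (12.7 − 10.4) / [(10.4 + 12.7)/2] = 2.3/11.55 = 0.199134…
Arc Ed = %ΔQ / %ΔP = (-4517/11721.5) / (2.3/11.55) = -1.9351…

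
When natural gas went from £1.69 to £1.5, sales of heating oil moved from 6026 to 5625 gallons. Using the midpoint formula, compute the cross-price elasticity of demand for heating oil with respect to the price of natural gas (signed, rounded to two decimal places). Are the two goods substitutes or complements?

0.58; substitutes

%ΔQ_{heating oil} = (5625 − 6026)/avg = -401/5825.5 = -0.068835…
%ΔP_{natural gas} = (1.5 − 1.69)/avg = -0.19/1.595 = -0.119122…
E_cross = (-401/5825.5) / (-0.19/1.595) = 0.5778…
E_cross > 0 ⇒ the goods are substitutes.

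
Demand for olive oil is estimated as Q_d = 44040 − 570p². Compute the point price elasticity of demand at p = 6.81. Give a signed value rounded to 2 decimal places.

dQ_d/dp = −2·570·p = -7763.4. At p = 6.81, Q_d = 17605.623.
Ed = (dQ_d/dp)·(p/Q_d) = (-7763.4) × (6.81/17605.623) = -3.0029…

-3.00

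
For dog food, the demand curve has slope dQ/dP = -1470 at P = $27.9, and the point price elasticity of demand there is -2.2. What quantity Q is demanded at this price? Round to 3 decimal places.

Ed = (dQ/dP)·(P/Q) ⇒ Q = (dQ/dP)·P/Ed = (-1470)·27.9/(-2.2) = 18642.27272…

18642.273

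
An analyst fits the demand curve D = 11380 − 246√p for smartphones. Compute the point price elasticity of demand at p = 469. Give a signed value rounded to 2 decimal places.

-0.44

dD/dp = −246/(2√p) = -5.67961. At p = 469, D = 6052.52.
Ed = (dD/dp)·(p/D) = (-5.67961) × (469/6052.52) = -0.4401…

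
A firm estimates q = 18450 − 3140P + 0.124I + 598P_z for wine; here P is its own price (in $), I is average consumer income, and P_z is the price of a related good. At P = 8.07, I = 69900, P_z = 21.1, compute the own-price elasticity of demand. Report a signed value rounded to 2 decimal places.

At the given values, q = 18450 − 3140(8.07) + 0.124(69900) + 598(21.1) = 14395.6.
∂q/∂P = −3140.
E = (-3140) × (8.07/14395.6) = -1.7602…

-1.76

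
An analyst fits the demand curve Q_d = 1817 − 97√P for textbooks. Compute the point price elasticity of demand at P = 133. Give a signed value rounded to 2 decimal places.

dQ_d/dP = −97/(2√P) = -4.20548. At P = 133, Q_d = 698.341.
Ed = (dQ_d/dP)·(P/Q_d) = (-4.20548) × (133/698.341) = -0.8009…

-0.80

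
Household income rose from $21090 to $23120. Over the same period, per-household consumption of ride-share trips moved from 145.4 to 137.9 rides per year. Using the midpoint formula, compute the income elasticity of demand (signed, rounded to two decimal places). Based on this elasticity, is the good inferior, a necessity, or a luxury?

-0.58; inferior

%ΔQ = (137.9 − 145.4)/[( 145.4 + 137.9)/2] = -7.5/141.65 = -0.052947…
%ΔIncome = (23120 − 21090)/[( 21090 + 23120)/2] = 2030/22105 = 0.091834…
E_income = (-7.5/141.65) / (2030/22105) = -0.5765…
E_income < 0 ⇒ inferior good.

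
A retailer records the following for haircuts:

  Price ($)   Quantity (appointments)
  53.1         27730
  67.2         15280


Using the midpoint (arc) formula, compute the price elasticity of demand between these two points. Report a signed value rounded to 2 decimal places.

%ΔQ = (15280 − 27730) / [(27730 + 15280)/2] = -12450/21505 = -0.578935…
%ΔP = (67.2 − 53.1) / [(53.1 + 67.2)/2] = 14.1/60.15 = 0.234413…
Arc Ed = %ΔQ / %ΔP = (-12450/21505) / (14.1/60.15) = -2.4697…

-2.47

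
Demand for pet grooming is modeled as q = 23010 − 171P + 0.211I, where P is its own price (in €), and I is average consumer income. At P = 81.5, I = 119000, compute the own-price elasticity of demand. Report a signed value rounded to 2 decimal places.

At the given values, q = 23010 − 171(81.5) + 0.211(119000) = 34182.5.
∂q/∂P = −171.
E = (-171) × (81.5/34182.5) = -0.4077…

-0.41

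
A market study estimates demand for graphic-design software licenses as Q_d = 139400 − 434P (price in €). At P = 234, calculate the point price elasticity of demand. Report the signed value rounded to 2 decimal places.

dQ_d/dP = −434. At P = 234, Q_d = 139400 − 434(234) = 37844.
Ed = (dQ_d/dP)·(P/Q_d) = −434 × (234/37844) = -2.6835…

-2.68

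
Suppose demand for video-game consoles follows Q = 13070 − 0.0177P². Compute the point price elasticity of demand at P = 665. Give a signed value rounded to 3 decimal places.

dQ/dP = −2·0.0177·P = -23.541. At P = 665, Q = 5242.6175.
Ed = (dQ/dP)·(P/Q) = (-23.541) × (665/5242.6175) = -2.98605…

-2.986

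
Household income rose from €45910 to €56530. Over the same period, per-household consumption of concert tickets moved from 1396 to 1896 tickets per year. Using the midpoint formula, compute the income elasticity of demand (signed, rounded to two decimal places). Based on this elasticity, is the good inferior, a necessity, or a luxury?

%ΔQ = (1896 − 1396)/[( 1396 + 1896)/2] = 500/1646 = 0.303766…
%ΔIncome = (56530 − 45910)/[( 45910 + 56530)/2] = 10620/51220 = 0.207340…
E_income = (500/1646) / (10620/51220) = 1.4650…
E_income > 1 ⇒ normal good, luxury.

1.47; luxury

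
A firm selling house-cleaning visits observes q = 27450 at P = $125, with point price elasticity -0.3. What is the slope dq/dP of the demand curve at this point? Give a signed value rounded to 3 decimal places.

-65.880

Ed = (dq/dP)·(P/q) ⇒ dq/dP = Ed·q/P = (-0.3)·27450/125 = -65.88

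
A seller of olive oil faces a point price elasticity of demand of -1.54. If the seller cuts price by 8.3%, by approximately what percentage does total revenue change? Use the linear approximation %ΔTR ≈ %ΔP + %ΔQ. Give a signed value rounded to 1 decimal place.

%ΔQ ≈ Ed × %ΔP = (-1.54) × (-8.3%) = +12.7820%
%ΔTR ≈ %ΔP + %ΔQ = (-8.3%) + (+12.7820%) = +4.4820%

+4.5%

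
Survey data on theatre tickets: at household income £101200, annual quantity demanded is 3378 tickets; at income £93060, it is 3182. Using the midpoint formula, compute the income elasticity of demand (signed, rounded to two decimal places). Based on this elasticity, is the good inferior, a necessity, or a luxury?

0.71; necessity

%ΔQ = (3182 − 3378)/[( 3378 + 3182)/2] = -196/3280 = -0.059756…
%ΔIncome = (93060 − 101200)/[( 101200 + 93060)/2] = -8140/97130 = -0.083805…
E_income = (-196/3280) / (-8140/97130) = 0.7130…
0 < E_income < 1 ⇒ normal good, necessity.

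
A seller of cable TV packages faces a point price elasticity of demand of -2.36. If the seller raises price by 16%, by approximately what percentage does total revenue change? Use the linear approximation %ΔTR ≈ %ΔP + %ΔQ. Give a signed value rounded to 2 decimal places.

%ΔQ ≈ Ed × %ΔP = (-2.36) × (+16%) = -37.7600%
%ΔTR ≈ %ΔP + %ΔQ = (+16%) + (-37.7600%) = -21.7600%

-21.76%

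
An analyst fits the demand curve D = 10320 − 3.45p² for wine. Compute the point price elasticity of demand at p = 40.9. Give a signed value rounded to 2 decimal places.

dD/dp = −2·3.45·p = -282.21. At p = 40.9, D = 4548.8055.
Ed = (dD/dp)·(p/D) = (-282.21) × (40.9/4548.8055) = -2.5374…

-2.54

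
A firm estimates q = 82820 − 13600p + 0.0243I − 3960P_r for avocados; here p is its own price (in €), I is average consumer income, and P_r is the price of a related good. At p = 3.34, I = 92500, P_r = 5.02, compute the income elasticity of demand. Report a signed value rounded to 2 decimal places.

At the given values, q = 82820 − 13600(3.34) + 0.0243(92500) − 3960(5.02) = 19764.55.
∂q/∂I = 0.0243.
E = (0.0243) × (92500/19764.55) = 0.1137…

0.11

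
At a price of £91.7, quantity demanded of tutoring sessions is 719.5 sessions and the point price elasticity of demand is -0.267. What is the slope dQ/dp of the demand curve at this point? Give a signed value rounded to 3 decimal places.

-2.095

Ed = (dQ/dp)·(p/Q) ⇒ dQ/dp = Ed·Q/p = (-0.267)·719.5/91.7 = -2.09494…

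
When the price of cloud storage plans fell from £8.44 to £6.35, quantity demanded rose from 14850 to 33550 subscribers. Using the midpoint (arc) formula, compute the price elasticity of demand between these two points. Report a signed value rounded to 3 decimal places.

-2.734

%ΔQ = (33550 − 14850) / [(14850 + 33550)/2] = 18700/24200 = 0.772727…
%ΔP = (6.35 − 8.44) / [(8.44 + 6.35)/2] = -2.09/7.395 = -0.282623…
Arc Ed = %ΔQ / %ΔP = (18700/24200) / (-2.09/7.395) = -2.73412…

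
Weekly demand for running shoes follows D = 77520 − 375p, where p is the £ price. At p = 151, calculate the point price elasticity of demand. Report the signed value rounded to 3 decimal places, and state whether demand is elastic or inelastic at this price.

dD/dp = −375. At p = 151, D = 77520 − 375(151) = 20895.
Ed = (dD/dp)·(p/D) = −375 × (151/20895) = -2.70997…
|Ed| = 2.710 > 1, so demand is elastic.

-2.710; elastic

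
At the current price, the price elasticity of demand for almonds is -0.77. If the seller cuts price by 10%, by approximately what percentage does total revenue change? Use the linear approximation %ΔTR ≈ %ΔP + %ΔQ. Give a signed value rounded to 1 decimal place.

-2.3%

%ΔQ ≈ Ed × %ΔP = (-0.77) × (-10%) = +7.7000%
%ΔTR ≈ %ΔP + %ΔQ = (-10%) + (+7.7000%) = -2.3000%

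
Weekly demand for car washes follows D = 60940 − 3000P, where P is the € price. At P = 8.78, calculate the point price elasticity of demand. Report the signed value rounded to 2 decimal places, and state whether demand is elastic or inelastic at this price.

dD/dP = −3000. At P = 8.78, D = 60940 − 3000(8.78) = 34600.
Ed = (dD/dP)·(P/D) = −3000 × (8.78/34600) = -0.7612…
|Ed| = 0.76 < 1, so demand is inelastic.

-0.76; inelastic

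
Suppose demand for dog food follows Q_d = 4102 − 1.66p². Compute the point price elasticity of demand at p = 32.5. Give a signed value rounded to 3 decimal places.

-1.493

dQ_d/dp = −2·1.66·p = -107.9. At p = 32.5, Q_d = 2348.625.
Ed = (dQ_d/dp)·(p/Q_d) = (-107.9) × (32.5/2348.625) = -1.49310…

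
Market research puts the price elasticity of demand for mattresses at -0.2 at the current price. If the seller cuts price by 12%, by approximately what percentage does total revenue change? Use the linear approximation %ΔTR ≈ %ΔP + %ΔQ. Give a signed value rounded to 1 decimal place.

-9.6%

%ΔQ ≈ Ed × %ΔP = (-0.2) × (-12%) = +2.4000%
%ΔTR ≈ %ΔP + %ΔQ = (-12%) + (+2.4000%) = -9.6000%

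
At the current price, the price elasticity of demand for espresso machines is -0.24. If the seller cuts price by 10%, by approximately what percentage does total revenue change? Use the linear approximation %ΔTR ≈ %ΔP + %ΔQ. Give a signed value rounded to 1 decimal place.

-7.6%

%ΔQ ≈ Ed × %ΔP = (-0.24) × (-10%) = +2.4000%
%ΔTR ≈ %ΔP + %ΔQ = (-10%) + (+2.4000%) = -7.6000%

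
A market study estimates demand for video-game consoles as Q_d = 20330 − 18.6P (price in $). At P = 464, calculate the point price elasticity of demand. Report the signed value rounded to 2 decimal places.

dQ_d/dP = −18.6. At P = 464, Q_d = 20330 − 18.6(464) = 11699.6.
Ed = (dQ_d/dP)·(P/Q_d) = −18.6 × (464/11699.6) = -0.7376…

-0.74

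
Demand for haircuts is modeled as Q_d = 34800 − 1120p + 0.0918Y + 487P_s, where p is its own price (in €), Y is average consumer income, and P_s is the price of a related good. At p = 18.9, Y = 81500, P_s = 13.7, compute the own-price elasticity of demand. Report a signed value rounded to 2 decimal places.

-0.76

At the given values, Q_d = 34800 − 1120(18.9) + 0.0918(81500) + 487(13.7) = 27785.6.
∂Q_d/∂p = −1120.
E = (-1120) × (18.9/27785.6) = -0.7618…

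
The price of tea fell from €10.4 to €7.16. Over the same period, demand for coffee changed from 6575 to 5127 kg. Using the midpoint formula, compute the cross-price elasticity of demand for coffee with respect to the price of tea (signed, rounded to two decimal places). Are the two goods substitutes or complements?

0.67; substitutes

%ΔQ_{coffee} = (5127 − 6575)/avg = -1448/5851 = -0.247479…
%ΔP_{tea} = (7.16 − 10.4)/avg = -3.24/8.78 = -0.369020…
E_cross = (-1448/5851) / (-3.24/8.78) = 0.6706…
E_cross > 0 ⇒ the goods are substitutes.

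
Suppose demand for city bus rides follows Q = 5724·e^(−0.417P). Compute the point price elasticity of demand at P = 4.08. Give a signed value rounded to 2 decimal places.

-1.70

dQ/dP = −0.417·Q = -435.456. At P = 4.08, Q = 1044.26.
Ed = (dQ/dP)·(P/Q) = (-435.456) × (4.08/1044.26) = -1.7013…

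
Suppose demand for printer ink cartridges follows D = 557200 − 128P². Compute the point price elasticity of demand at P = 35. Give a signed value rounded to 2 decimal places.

dD/dP = −2·128·P = -8960. At P = 35, D = 400400.
Ed = (dD/dP)·(P/D) = (-8960) × (35/400400) = -0.7832…

-0.78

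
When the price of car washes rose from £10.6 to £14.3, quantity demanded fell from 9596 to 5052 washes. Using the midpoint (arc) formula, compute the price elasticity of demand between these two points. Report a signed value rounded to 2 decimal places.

%ΔQ = (5052 − 9596) / [(9596 + 5052)/2] = -4544/7324 = -0.620425…
%ΔP = (14.3 − 10.6) / [(10.6 + 14.3)/2] = 3.7/12.45 = 0.297188…
Arc Ed = %ΔQ / %ΔP = (-4544/7324) / (3.7/12.45) = -2.0876…

-2.09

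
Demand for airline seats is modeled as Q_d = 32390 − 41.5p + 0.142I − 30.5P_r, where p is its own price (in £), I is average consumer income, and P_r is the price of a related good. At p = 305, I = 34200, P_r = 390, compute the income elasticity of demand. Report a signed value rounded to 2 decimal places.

At the given values, Q_d = 32390 − 41.5(305) + 0.142(34200) − 30.5(390) = 12693.9.
∂Q_d/∂I = 0.142.
E = (0.142) × (34200/12693.9) = 0.3825…

0.38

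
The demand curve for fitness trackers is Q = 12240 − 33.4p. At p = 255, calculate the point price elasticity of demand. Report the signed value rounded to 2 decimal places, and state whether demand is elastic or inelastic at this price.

dQ/dp = −33.4. At p = 255, Q = 12240 − 33.4(255) = 3723.
Ed = (dQ/dp)·(p/Q) = −33.4 × (255/3723) = -2.2876…
|Ed| = 2.29 > 1, so demand is elastic.

-2.29; elastic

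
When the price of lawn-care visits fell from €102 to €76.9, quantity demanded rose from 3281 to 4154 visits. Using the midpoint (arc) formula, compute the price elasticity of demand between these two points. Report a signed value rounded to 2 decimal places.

-0.84

%ΔQ = (4154 − 3281) / [(3281 + 4154)/2] = 873/3717.5 = 0.234835…
%ΔP = (76.9 − 102) / [(102 + 76.9)/2] = -25.1/89.45 = -0.280603…
Arc Ed = %ΔQ / %ΔP = (873/3717.5) / (-25.1/89.45) = -0.8368…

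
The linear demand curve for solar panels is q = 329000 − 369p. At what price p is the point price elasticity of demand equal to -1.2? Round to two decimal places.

Ed = −369p/(329000 − 369p). Set this equal to -1.2:
369p = 1.2·(329000 − 369p) ⇒ 369p(1 + 1.2) = 1.2·329000
p = 1.2·329000 / (369·2.2) = 486.3266…

486.33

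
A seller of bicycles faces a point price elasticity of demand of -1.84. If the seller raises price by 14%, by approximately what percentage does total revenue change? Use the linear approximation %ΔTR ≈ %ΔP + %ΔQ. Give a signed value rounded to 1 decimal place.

-11.8%

%ΔQ ≈ Ed × %ΔP = (-1.84) × (+14%) = -25.7600%
%ΔTR ≈ %ΔP + %ΔQ = (+14%) + (-25.7600%) = -11.7600%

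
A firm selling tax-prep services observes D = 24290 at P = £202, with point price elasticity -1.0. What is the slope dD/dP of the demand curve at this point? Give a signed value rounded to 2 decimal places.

-120.25

Ed = (dD/dP)·(P/D) ⇒ dD/dP = Ed·D/P = (-1.0)·24290/202 = -120.2475…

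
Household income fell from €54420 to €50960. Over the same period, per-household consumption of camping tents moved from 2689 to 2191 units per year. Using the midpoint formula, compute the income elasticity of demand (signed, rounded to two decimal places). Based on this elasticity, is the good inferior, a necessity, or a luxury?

3.11; luxury

%ΔQ = (2191 − 2689)/[( 2689 + 2191)/2] = -498/2440 = -0.204098…
%ΔIncome = (50960 − 54420)/[( 54420 + 50960)/2] = -3460/52690 = -0.065667…
E_income = (-498/2440) / (-3460/52690) = 3.1080…
E_income > 1 ⇒ normal good, luxury.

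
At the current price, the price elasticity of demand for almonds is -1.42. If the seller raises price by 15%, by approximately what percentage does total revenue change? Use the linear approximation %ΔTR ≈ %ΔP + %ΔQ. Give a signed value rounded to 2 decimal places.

-6.30%

%ΔQ ≈ Ed × %ΔP = (-1.42) × (+15%) = -21.3000%
%ΔTR ≈ %ΔP + %ΔQ = (+15%) + (-21.3000%) = -6.3000%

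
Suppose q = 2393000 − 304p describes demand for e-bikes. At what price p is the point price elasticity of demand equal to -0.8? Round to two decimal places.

3498.54

Ed = −304p/(2393000 − 304p). Set this equal to -0.8:
304p = 0.8·(2393000 − 304p) ⇒ 304p(1 + 0.8) = 0.8·2393000
p = 0.8·2393000 / (304·1.8) = 3498.5380…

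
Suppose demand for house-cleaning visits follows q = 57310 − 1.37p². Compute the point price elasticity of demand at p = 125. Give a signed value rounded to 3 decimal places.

-1.192

dq/dp = −2·1.37·p = -342.5. At p = 125, q = 35903.75.
Ed = (dq/dp)·(p/q) = (-342.5) × (125/35903.75) = -1.19242…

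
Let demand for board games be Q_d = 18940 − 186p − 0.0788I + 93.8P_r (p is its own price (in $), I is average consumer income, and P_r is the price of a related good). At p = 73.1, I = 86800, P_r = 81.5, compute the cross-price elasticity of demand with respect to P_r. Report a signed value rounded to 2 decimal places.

At the given values, Q_d = 18940 − 186(73.1) − 0.0788(86800) + 93.8(81.5) = 6148.26.
∂Q_d/∂P_r = 93.8.
E = (93.8) × (81.5/6148.26) = 1.2433…

1.24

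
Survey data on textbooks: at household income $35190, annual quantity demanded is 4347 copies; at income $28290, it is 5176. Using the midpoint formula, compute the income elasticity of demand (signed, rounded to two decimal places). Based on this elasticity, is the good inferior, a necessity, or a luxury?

%ΔQ = (5176 − 4347)/[( 4347 + 5176)/2] = 829/4761.5 = 0.174104…
%ΔIncome = (28290 − 35190)/[( 35190 + 28290)/2] = -6900/31740 = -0.217391…
E_income = (829/4761.5) / (-6900/31740) = -0.8008…
E_income < 0 ⇒ inferior good.

-0.80; inferior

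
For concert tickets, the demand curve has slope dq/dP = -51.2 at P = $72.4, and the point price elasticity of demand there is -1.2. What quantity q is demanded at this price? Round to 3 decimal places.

3089.067

Ed = (dq/dP)·(P/q) ⇒ q = (dq/dP)·P/Ed = (-51.2)·72.4/(-1.2) = 3089.06666…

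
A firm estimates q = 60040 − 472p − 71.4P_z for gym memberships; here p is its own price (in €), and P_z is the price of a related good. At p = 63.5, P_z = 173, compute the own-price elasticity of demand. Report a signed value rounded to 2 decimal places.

At the given values, q = 60040 − 472(63.5) − 71.4(173) = 17715.8.
∂q/∂p = −472.
E = (-472) × (63.5/17715.8) = -1.6918…

-1.69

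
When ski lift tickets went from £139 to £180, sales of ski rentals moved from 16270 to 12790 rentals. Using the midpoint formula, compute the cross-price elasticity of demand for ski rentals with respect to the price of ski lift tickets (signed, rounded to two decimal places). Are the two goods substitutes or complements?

%ΔQ_{ski rentals} = (12790 − 16270)/avg = -3480/14530 = -0.239504…
%ΔP_{ski lift tickets} = (180 − 139)/avg = 41/159.5 = 0.257053…
E_cross = (-3480/14530) / (41/159.5) = -0.9317…
E_cross < 0 ⇒ the goods are complements.

-0.93; complements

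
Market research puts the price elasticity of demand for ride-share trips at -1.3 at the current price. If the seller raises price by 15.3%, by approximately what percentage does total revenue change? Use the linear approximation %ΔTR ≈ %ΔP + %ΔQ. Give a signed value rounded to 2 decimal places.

-4.59%

%ΔQ ≈ Ed × %ΔP = (-1.3) × (+15.3%) = -19.8900%
%ΔTR ≈ %ΔP + %ΔQ = (+15.3%) + (-19.8900%) = -4.5900%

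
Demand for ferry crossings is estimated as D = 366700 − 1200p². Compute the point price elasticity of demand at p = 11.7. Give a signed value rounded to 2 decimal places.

dD/dp = −2·1200·p = -28080. At p = 11.7, D = 202432.
Ed = (dD/dp)·(p/D) = (-28080) × (11.7/202432) = -1.6229…

-1.62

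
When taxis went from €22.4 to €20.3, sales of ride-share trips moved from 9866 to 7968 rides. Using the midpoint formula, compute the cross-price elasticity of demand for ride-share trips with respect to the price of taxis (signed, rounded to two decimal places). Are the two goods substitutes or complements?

%ΔQ_{ride-share trips} = (7968 − 9866)/avg = -1898/8917 = -0.212851…
%ΔP_{taxis} = (20.3 − 22.4)/avg = -2.1/21.35 = -0.098360…
E_cross = (-1898/8917) / (-2.1/21.35) = 2.1639…
E_cross > 0 ⇒ the goods are substitutes.

2.16; substitutes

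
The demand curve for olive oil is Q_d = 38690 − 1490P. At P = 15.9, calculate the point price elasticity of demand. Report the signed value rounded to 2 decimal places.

-1.58

dQ_d/dP = −1490. At P = 15.9, Q_d = 38690 − 1490(15.9) = 14999.
Ed = (dQ_d/dP)·(P/Q_d) = −1490 × (15.9/14999) = -1.5795…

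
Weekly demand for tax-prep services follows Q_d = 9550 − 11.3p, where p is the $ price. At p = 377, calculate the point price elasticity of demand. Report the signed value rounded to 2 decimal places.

dQ_d/dp = −11.3. At p = 377, Q_d = 9550 − 11.3(377) = 5289.9.
Ed = (dQ_d/dp)·(p/Q_d) = −11.3 × (377/5289.9) = -0.8053…

-0.81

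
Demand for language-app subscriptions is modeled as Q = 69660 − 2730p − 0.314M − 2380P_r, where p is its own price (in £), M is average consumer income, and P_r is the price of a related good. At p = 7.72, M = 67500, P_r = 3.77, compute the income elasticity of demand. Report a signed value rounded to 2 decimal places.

At the given values, Q = 69660 − 2730(7.72) − 0.314(67500) − 2380(3.77) = 18416.8.
∂Q/∂M = -0.314.
E = (-0.314) × (67500/18416.8) = -1.1508…

-1.15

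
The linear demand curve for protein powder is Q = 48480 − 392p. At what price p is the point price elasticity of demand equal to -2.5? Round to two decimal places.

Ed = −392p/(48480 − 392p). Set this equal to -2.5:
392p = 2.5·(48480 − 392p) ⇒ 392p(1 + 2.5) = 2.5·48480
p = 2.5·48480 / (392·3.5) = 88.3381…

88.34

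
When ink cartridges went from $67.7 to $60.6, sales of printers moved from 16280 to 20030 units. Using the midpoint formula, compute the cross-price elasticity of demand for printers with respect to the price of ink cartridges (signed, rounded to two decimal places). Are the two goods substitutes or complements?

-1.87; complements

%ΔQ_{printers} = (20030 − 16280)/avg = 3750/18155 = 0.206554…
%ΔP_{ink cartridges} = (60.6 − 67.7)/avg = -7.1/64.15 = -0.110678…
E_cross = (3750/18155) / (-7.1/64.15) = -1.8662…
E_cross < 0 ⇒ the goods are complements.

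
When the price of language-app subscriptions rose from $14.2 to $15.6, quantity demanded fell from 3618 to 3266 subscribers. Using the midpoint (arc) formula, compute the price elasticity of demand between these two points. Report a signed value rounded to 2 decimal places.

-1.09

%ΔQ = (3266 − 3618) / [(3618 + 3266)/2] = -352/3442 = -0.102266…
%ΔP = (15.6 − 14.2) / [(14.2 + 15.6)/2] = 1.4/14.9 = 0.093959…
Arc Ed = %ΔQ / %ΔP = (-352/3442) / (1.4/14.9) = -1.0884…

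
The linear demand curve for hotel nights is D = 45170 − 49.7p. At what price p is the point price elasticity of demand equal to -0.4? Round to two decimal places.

259.67

Ed = −49.7p/(45170 − 49.7p). Set this equal to -0.4:
49.7p = 0.4·(45170 − 49.7p) ⇒ 49.7p(1 + 0.4) = 0.4·45170
p = 0.4·45170 / (49.7·1.4) = 259.6723…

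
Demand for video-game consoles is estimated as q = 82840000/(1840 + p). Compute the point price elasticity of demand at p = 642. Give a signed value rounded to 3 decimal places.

-0.259

dq/dp = −82840000/(1840 + p)² = -13.4473. At p = 642, q = 33376.3.
Ed = (dq/dp)·(p/q) = (-13.4473) × (642/33376.3) = -0.25866…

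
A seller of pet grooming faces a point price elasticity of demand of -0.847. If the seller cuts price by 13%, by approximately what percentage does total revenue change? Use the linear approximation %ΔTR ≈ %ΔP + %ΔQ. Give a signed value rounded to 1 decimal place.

%ΔQ ≈ Ed × %ΔP = (-0.847) × (-13%) = +11.0110%
%ΔTR ≈ %ΔP + %ΔQ = (-13%) + (+11.0110%) = -1.9890%

-2.0%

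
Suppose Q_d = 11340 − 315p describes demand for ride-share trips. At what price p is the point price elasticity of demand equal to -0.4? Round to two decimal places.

Ed = −315p/(11340 − 315p). Set this equal to -0.4:
315p = 0.4·(11340 − 315p) ⇒ 315p(1 + 0.4) = 0.4·11340
p = 0.4·11340 / (315·1.4) = 10.2857…

10.29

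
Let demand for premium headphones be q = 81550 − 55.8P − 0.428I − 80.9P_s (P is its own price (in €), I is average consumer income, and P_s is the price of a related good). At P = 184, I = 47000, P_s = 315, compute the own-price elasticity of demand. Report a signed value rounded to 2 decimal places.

At the given values, q = 81550 − 55.8(184) − 0.428(47000) − 80.9(315) = 25683.3.
∂q/∂P = −55.8.
E = (-55.8) × (184/25683.3) = -0.3997…

-0.40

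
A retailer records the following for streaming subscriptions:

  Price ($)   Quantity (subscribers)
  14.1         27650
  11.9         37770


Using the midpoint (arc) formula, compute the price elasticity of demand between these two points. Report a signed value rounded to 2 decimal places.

%ΔQ = (37770 − 27650) / [(27650 + 37770)/2] = 10120/32710 = 0.309385…
%ΔP = (11.9 − 14.1) / [(14.1 + 11.9)/2] = -2.2/13 = -0.169230…
Arc Ed = %ΔQ / %ΔP = (10120/32710) / (-2.2/13) = -1.8281…

-1.83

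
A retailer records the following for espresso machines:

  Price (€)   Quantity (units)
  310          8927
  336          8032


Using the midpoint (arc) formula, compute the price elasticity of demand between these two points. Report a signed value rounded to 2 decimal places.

-1.31

%ΔQ = (8032 − 8927) / [(8927 + 8032)/2] = -895/8479.5 = -0.105548…
%ΔP = (336 − 310) / [(310 + 336)/2] = 26/323 = 0.080495…
Arc Ed = %ΔQ / %ΔP = (-895/8479.5) / (26/323) = -1.3112…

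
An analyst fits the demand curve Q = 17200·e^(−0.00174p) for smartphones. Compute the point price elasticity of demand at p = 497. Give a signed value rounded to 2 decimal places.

-0.86

dQ/dp = −0.00174·Q = -12.604. At p = 497, Q = 7243.68.
Ed = (dQ/dp)·(p/Q) = (-12.604) × (497/7243.68) = -0.8647…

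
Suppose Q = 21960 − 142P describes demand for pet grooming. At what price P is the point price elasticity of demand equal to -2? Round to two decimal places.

Ed = −142P/(21960 − 142P). Set this equal to -2:
142P = 2·(21960 − 142P) ⇒ 142P(1 + 2) = 2·21960
P = 2·21960 / (142·3) = 103.0985…

103.10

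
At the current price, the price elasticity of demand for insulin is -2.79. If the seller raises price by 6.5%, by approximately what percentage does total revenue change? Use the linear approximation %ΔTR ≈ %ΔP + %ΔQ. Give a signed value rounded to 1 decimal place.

%ΔQ ≈ Ed × %ΔP = (-2.79) × (+6.5%) = -18.1350%
%ΔTR ≈ %ΔP + %ΔQ = (+6.5%) + (-18.1350%) = -11.6350%

-11.6%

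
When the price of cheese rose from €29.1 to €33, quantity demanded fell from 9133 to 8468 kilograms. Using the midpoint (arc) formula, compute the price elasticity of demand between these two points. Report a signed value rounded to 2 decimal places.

%ΔQ = (8468 − 9133) / [(9133 + 8468)/2] = -665/8800.5 = -0.075563…
%ΔP = (33 − 29.1) / [(29.1 + 33)/2] = 3.9/31.05 = 0.125603…
Arc Ed = %ΔQ / %ΔP = (-665/8800.5) / (3.9/31.05) = -0.6016…

-0.60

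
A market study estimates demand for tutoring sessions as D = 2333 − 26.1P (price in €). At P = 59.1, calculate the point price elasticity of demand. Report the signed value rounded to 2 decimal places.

dD/dP = −26.1. At P = 59.1, D = 2333 − 26.1(59.1) = 790.49.
Ed = (dD/dP)·(P/D) = −26.1 × (59.1/790.49) = -1.9513…

-1.95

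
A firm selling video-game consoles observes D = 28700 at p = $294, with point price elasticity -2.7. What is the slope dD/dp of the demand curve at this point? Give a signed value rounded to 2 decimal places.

Ed = (dD/dp)·(p/D) ⇒ dD/dp = Ed·D/p = (-2.7)·28700/294 = -263.5714…

-263.57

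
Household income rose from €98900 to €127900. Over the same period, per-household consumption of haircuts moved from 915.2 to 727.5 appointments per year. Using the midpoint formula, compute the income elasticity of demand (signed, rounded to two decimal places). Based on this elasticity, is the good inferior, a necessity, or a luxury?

%ΔQ = (727.5 − 915.2)/[( 915.2 + 727.5)/2] = -187.7/821.35 = -0.228526…
%ΔIncome = (127900 − 98900)/[( 98900 + 127900)/2] = 29000/113400 = 0.255731…
E_income = (-187.7/821.35) / (29000/113400) = -0.8936…
E_income < 0 ⇒ inferior good.

-0.89; inferior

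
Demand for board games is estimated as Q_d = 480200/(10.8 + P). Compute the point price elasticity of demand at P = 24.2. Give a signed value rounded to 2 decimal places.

-0.69

dQ_d/dP = −480200/(10.8 + P)² = -392. At P = 24.2, Q_d = 13720.
Ed = (dQ_d/dP)·(P/Q_d) = (-392) × (24.2/13720) = -0.6914…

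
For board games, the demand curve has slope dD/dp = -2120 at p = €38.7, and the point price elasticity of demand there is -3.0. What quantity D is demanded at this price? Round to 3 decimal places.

27348.000

Ed = (dD/dp)·(p/D) ⇒ D = (dD/dp)·p/Ed = (-2120)·38.7/(-3.0) = 27348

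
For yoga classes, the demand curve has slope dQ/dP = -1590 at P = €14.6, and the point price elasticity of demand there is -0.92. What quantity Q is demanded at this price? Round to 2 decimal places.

25232.61

Ed = (dQ/dP)·(P/Q) ⇒ Q = (dQ/dP)·P/Ed = (-1590)·14.6/(-0.92) = 25232.6086…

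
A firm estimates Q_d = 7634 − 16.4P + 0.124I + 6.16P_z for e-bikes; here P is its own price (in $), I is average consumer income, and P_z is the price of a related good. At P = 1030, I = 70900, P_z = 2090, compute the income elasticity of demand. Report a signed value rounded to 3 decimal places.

At the given values, Q_d = 7634 − 16.4(1030) + 0.124(70900) + 6.16(2090) = 12408.
∂Q_d/∂I = 0.124.
E = (0.124) × (70900/12408) = 0.70854…

0.709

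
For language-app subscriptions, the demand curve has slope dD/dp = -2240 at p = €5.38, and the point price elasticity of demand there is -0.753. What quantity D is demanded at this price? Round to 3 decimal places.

Ed = (dD/dp)·(p/D) ⇒ D = (dD/dp)·p/Ed = (-2240)·5.38/(-0.753) = 16004.24966…

16004.250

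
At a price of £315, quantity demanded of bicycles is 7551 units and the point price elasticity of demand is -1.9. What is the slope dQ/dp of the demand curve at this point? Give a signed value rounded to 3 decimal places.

Ed = (dQ/dp)·(p/Q) ⇒ dQ/dp = Ed·Q/p = (-1.9)·7551/315 = -45.54571…

-45.546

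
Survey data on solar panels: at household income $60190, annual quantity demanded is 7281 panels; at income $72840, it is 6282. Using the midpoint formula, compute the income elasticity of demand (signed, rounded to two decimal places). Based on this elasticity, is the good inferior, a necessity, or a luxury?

-0.77; inferior

%ΔQ = (6282 − 7281)/[( 7281 + 6282)/2] = -999/6781.5 = -0.147312…
%ΔIncome = (72840 − 60190)/[( 60190 + 72840)/2] = 12650/66515 = 0.190182…
E_income = (-999/6781.5) / (12650/66515) = -0.7745…
E_income < 0 ⇒ inferior good.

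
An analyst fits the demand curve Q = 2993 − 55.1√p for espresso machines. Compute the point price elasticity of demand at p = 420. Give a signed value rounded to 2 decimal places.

-0.30

dQ/dp = −55.1/(2√p) = -1.3443. At p = 420, Q = 1863.79.
Ed = (dQ/dp)·(p/Q) = (-1.3443) × (420/1863.79) = -0.3029…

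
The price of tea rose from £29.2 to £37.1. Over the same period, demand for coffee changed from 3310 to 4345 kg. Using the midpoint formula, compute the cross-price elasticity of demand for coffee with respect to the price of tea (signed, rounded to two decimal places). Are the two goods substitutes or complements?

%ΔQ_{coffee} = (4345 − 3310)/avg = 1035/3827.5 = 0.270411…
%ΔP_{tea} = (37.1 − 29.2)/avg = 7.9/33.15 = 0.238310…
E_cross = (1035/3827.5) / (7.9/33.15) = 1.1347…
E_cross > 0 ⇒ the goods are substitutes.

1.13; substitutes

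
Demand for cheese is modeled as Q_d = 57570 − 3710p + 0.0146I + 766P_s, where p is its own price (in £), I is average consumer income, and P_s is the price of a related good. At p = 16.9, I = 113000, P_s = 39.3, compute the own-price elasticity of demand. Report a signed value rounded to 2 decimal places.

-2.35

At the given values, Q_d = 57570 − 3710(16.9) + 0.0146(113000) + 766(39.3) = 26624.6.
∂Q_d/∂p = −3710.
E = (-3710) × (16.9/26624.6) = -2.3549…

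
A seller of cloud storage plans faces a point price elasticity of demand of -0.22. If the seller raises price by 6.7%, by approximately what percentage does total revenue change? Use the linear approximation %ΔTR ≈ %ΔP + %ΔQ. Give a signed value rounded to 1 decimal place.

%ΔQ ≈ Ed × %ΔP = (-0.22) × (+6.7%) = -1.4740%
%ΔTR ≈ %ΔP + %ΔQ = (+6.7%) + (-1.4740%) = +5.2260%

+5.2%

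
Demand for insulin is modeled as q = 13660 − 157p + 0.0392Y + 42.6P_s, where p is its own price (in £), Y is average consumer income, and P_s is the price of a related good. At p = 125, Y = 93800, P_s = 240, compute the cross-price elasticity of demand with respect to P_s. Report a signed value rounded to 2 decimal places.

At the given values, q = 13660 − 157(125) + 0.0392(93800) + 42.6(240) = 7935.96.
∂q/∂P_s = 42.6.
E = (42.6) × (240/7935.96) = 1.2883…

1.29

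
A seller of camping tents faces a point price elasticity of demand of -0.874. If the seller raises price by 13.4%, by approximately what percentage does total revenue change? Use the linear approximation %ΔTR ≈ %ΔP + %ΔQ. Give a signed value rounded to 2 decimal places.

+1.69%

%ΔQ ≈ Ed × %ΔP = (-0.874) × (+13.4%) = -11.7116%
%ΔTR ≈ %ΔP + %ΔQ = (+13.4%) + (-11.7116%) = +1.6884%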